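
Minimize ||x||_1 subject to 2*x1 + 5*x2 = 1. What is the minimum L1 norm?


Axis intercepts:
  x1 = 1/2, x2 = 0: L1 = 1/2
  x1 = 0, x2 = 1/5: L1 = 1/5
x* = (0, 1/5)
||x*||_1 = 1/5.

1/5


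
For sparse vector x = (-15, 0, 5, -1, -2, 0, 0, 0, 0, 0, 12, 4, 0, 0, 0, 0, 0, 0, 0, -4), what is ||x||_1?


Non-zero entries: [(0, -15), (2, 5), (3, -1), (4, -2), (10, 12), (11, 4), (19, -4)]
Absolute values: [15, 5, 1, 2, 12, 4, 4]
||x||_1 = sum = 43.

43


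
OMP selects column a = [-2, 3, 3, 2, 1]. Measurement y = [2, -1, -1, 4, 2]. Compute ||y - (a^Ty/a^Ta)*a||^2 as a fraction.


a^T a = 27.
a^T y = 0.
coeff = 0/27 = 0.
||r||^2 = 26.

26


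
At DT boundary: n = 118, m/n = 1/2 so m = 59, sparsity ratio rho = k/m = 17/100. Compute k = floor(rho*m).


m = 1/2*118 = 59.
rho = 17/100.
rho*m = 17/100*59 = 10.03.
k = floor(10.03) = 10.

10


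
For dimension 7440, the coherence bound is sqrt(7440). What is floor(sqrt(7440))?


86^2 = 7396 <= 7440 < 7569 = 87^2, so 86 <= sqrt(7440) < 87.
floor(sqrt(7440)) = 86.

86


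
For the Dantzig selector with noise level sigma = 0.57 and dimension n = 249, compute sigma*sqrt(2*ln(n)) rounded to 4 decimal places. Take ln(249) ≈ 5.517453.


ln(249) ≈ 5.517453.
2*ln(n) ≈ 11.034906.
sqrt(2*ln(n)) ≈ sqrt(11.034906) ≈ 3.321883.
threshold ≈ 0.57*3.321883 = 1.89347331 ≈ 1.8935.

1.8935


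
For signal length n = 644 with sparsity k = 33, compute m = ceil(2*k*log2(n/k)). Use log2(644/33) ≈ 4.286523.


log2(n/k) = log2(644/33) ≈ 4.286523.
2*k*log2(n/k) ≈ 2*33*4.286523 = 282.910518.
m = ceil(282.910518) = 283.

283


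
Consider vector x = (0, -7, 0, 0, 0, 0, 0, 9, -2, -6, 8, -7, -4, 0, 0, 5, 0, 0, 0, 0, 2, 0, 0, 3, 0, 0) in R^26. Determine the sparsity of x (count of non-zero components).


Non-zero positions: [1, 7, 8, 9, 10, 11, 12, 15, 20, 23].
Sparsity = 10.

10


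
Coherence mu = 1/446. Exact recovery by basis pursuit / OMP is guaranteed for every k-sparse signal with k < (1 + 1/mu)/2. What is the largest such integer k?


1/mu = 446.
1 + 1/mu = 447.
(1 + 1/mu)/2 = 223.5 is not an integer, so k_max = floor(223.5) = 223.

223


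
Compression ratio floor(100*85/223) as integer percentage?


100*m/n = 100*85/223 ≈ 38.1166.
floor = 38.

38


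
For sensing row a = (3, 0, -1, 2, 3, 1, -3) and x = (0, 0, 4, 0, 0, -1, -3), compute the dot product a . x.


Non-zero terms: ['-1*4', '1*-1', '-3*-3']
Products: [-4, -1, 9]
y = sum = 4.

4


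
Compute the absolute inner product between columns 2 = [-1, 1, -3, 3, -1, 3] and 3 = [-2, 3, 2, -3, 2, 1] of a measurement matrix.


Inner product: -1*-2 + 1*3 + -3*2 + 3*-3 + -1*2 + 3*1
Products: [2, 3, -6, -9, -2, 3]
Sum = -9.
|dot| = 9.

9


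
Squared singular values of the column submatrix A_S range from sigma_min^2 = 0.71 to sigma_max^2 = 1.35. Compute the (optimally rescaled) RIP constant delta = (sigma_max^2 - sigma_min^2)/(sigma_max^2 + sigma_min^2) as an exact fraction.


lambda_max - lambda_min = 1.35 - 0.71 = 0.64.
lambda_max + lambda_min = 1.35 + 0.71 = 2.06.
delta = 0.64/2.06 = 64/206 = 32/103.

32/103


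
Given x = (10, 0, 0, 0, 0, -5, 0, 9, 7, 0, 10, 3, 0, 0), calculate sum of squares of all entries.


Non-zero entries: [(0, 10), (5, -5), (7, 9), (8, 7), (10, 10), (11, 3)]
Squares: [100, 25, 81, 49, 100, 9]
||x||_2^2 = sum = 364.

364


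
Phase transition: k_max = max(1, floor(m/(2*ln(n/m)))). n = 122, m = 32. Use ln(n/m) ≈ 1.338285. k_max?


n/m = 122/32 = 61/16.
ln(n/m) ≈ 1.338285.
2*ln(n/m) ≈ 2.67657.
m/(2*ln(n/m)) ≈ 32/2.67657 ≈ 11.9556.
floor = 11.
k_max = max(1, 11) = 11.

11


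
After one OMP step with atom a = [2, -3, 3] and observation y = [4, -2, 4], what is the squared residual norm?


a^T a = 22.
a^T y = 26.
coeff = 26/22 = 13/11.
||r||^2 = 58/11.

58/11


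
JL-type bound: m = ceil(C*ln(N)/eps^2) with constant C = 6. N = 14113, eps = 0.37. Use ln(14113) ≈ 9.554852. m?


ln(14113) ≈ 9.554852.
eps^2 = 0.37^2 = 0.1369.
C*ln(N)/eps^2 ≈ 6*9.554852/0.1369 ≈ 418.7663.
m = ceil(418.7663) = 419.

419


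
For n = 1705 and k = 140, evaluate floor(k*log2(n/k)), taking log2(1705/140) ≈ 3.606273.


log2(n/k) = log2(1705/140) ≈ 3.606273.
k*log2(n/k) ≈ 140*3.606273 = 504.87822.
floor(504.87822) = 504.

504


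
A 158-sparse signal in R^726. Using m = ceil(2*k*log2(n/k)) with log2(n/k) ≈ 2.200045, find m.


log2(n/k) = log2(726/158) ≈ 2.200045.
2*k*log2(n/k) ≈ 2*158*2.200045 = 695.21422.
m = ceil(695.21422) = 696.

696


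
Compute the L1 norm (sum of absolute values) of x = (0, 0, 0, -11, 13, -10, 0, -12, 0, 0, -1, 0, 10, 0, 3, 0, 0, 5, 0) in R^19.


Non-zero entries: [(3, -11), (4, 13), (5, -10), (7, -12), (10, -1), (12, 10), (14, 3), (17, 5)]
Absolute values: [11, 13, 10, 12, 1, 10, 3, 5]
||x||_1 = sum = 65.

65


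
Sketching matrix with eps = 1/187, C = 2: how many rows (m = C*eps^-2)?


1/eps = 187.
(1/eps)^2 = 34969.
m = 2*34969 = 69938.

69938


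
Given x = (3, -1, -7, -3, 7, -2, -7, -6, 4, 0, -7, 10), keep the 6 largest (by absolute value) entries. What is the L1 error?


Sorted |x_i| descending: [10, 7, 7, 7, 7, 6, 4, 3, 3, 2, 1, 0]
Keep top 6: [10, 7, 7, 7, 7, 6]
Tail entries: [4, 3, 3, 2, 1, 0]
L1 error = sum of tail = 13.

13


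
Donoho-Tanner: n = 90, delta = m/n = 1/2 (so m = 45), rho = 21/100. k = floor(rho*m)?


m = 1/2*90 = 45.
rho = 21/100.
rho*m = 21/100*45 = 9.45.
k = floor(9.45) = 9.

9


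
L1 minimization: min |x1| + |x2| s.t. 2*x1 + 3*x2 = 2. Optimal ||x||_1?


Axis intercepts:
  x1 = 1, x2 = 0: L1 = 1
  x1 = 0, x2 = 2/3: L1 = 2/3
x* = (0, 2/3)
||x*||_1 = 2/3.

2/3


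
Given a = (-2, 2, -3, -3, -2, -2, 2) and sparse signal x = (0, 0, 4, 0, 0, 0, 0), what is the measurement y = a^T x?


Non-zero terms: ['-3*4']
Products: [-12]
y = sum = -12.

-12


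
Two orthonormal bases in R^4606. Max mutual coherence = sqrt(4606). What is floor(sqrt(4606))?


67^2 = 4489 <= 4606 < 4624 = 68^2, so 67 <= sqrt(4606) < 68.
floor(sqrt(4606)) = 67.

67


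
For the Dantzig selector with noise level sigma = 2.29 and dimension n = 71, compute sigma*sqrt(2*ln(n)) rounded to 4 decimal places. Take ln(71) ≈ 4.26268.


ln(71) ≈ 4.26268.
2*ln(n) ≈ 8.52536.
sqrt(2*ln(n)) ≈ sqrt(8.52536) ≈ 2.919822.
threshold ≈ 2.29*2.919822 = 6.68639238 ≈ 6.6864.

6.6864


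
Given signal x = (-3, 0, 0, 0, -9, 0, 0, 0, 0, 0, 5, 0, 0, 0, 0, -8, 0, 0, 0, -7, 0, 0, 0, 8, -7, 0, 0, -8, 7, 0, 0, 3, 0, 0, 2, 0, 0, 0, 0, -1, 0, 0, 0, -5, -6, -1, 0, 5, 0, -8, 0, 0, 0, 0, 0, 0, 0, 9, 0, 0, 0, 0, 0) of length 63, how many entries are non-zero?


Non-zero positions: [0, 4, 10, 15, 19, 23, 24, 27, 28, 31, 34, 39, 43, 44, 45, 47, 49, 57].
Sparsity = 18.

18


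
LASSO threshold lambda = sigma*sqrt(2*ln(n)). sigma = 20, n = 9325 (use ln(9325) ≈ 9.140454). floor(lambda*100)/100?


ln(9325) ≈ 9.140454.
2*ln(n) ≈ 18.280908.
sqrt(2*ln(n)) ≈ sqrt(18.280908) ≈ 4.275618.
lambda ≈ 20*4.275618 = 85.51236.
floor(lambda*100)/100 = 85.51.

85.51


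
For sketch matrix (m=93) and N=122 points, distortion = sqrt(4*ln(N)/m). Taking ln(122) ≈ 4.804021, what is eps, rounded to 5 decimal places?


ln(122) ≈ 4.804021.
4*ln(N)/m ≈ 4*4.804021/93 ≈ 0.20662456.
eps = sqrt(0.20662456) ≈ 0.4545597 ≈ 0.45456.

0.45456


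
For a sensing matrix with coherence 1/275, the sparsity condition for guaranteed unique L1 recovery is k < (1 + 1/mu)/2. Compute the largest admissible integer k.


1/mu = 275.
1 + 1/mu = 276.
(1 + 1/mu)/2 = 138 is an integer and the inequality is strict, so k_max = 138 - 1 = 137.

137


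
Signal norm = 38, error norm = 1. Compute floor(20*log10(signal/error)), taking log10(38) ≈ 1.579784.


||x||/||e|| = 38/1 = 38.
log10(38) ≈ 1.579784.
20*log10(||x||/||e||) ≈ 20*1.579784 = 31.59568.
floor(31.59568) = 31.

31


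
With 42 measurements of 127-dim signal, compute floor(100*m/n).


100*m/n = 100*42/127 ≈ 33.0709.
floor = 33.

33


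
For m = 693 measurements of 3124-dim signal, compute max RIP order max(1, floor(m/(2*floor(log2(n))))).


floor(log2(3124)) = 11.
2*11 = 22.
m/(2*floor(log2(n))) = 693/22 ≈ 31.5.
floor = 31.
k = max(1, 31) = 31.

31


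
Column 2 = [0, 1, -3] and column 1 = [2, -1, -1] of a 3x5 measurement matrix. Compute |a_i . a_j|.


Inner product: 0*2 + 1*-1 + -3*-1
Products: [0, -1, 3]
Sum = 2.
|dot| = 2.

2


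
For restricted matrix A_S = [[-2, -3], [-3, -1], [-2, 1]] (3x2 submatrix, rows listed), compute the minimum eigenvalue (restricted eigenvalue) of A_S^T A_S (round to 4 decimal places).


A_S^T A_S = [[17, 7], [7, 11]].
trace = 28.
det = 138.
disc = trace^2 - 4*det = 784 - 4*138 = 232.
sqrt(232) ≈ 15.231546.
lam_min = (28 - sqrt(232))/2 ≈ (28 - 15.231546)/2 = 6.384227 ≈ 6.3842.

6.3842


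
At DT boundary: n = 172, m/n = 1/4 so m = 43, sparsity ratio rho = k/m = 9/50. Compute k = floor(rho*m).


m = 1/4*172 = 43.
rho = 9/50.
rho*m = 9/50*43 = 7.74.
k = floor(7.74) = 7.

7


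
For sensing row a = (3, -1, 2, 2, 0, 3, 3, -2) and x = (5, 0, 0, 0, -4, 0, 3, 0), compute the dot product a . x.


Non-zero terms: ['3*5', '0*-4', '3*3']
Products: [15, 0, 9]
y = sum = 24.

24


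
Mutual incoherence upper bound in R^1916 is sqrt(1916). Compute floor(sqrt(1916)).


43^2 = 1849 <= 1916 < 1936 = 44^2, so 43 <= sqrt(1916) < 44.
floor(sqrt(1916)) = 43.

43


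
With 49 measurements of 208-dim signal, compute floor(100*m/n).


100*m/n = 100*49/208 ≈ 23.5577.
floor = 23.

23


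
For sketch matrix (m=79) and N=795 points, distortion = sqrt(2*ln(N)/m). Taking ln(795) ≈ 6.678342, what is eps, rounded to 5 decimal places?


ln(795) ≈ 6.678342.
2*ln(N)/m ≈ 2*6.678342/79 ≈ 0.16907195.
eps = sqrt(0.16907195) ≈ 0.4111836 ≈ 0.41118.

0.41118


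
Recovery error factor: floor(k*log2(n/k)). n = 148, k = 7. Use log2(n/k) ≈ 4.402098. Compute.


log2(n/k) = log2(148/7) ≈ 4.402098.
k*log2(n/k) ≈ 7*4.402098 = 30.814686.
floor(30.814686) = 30.

30


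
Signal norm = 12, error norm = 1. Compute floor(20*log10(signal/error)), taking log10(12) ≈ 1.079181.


||x||/||e|| = 12/1 = 12.
log10(12) ≈ 1.079181.
20*log10(||x||/||e||) ≈ 20*1.079181 = 21.58362.
floor(21.58362) = 21.

21


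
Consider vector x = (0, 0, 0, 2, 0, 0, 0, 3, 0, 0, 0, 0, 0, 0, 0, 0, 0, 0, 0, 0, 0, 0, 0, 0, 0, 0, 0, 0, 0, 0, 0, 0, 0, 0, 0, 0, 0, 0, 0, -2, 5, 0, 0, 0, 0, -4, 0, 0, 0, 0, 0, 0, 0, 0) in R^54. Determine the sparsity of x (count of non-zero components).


Non-zero positions: [3, 7, 39, 40, 45].
Sparsity = 5.

5


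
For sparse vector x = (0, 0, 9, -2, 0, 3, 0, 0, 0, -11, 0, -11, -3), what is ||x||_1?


Non-zero entries: [(2, 9), (3, -2), (5, 3), (9, -11), (11, -11), (12, -3)]
Absolute values: [9, 2, 3, 11, 11, 3]
||x||_1 = sum = 39.

39


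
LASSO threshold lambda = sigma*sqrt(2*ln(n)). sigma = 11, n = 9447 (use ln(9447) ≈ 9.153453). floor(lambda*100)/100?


ln(9447) ≈ 9.153453.
2*ln(n) ≈ 18.306906.
sqrt(2*ln(n)) ≈ sqrt(18.306906) ≈ 4.278657.
lambda ≈ 11*4.278657 = 47.065227.
floor(lambda*100)/100 = 47.06.

47.06


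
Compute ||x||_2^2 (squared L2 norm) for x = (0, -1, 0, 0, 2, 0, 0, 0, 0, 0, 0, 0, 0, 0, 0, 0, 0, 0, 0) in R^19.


Non-zero entries: [(1, -1), (4, 2)]
Squares: [1, 4]
||x||_2^2 = sum = 5.

5


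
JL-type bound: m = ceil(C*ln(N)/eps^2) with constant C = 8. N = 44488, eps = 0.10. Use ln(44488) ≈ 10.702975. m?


ln(44488) ≈ 10.702975.
eps^2 = 0.10^2 = 0.01.
C*ln(N)/eps^2 ≈ 8*10.702975/0.01 ≈ 8562.38.
m = ceil(8562.38) = 8563.

8563


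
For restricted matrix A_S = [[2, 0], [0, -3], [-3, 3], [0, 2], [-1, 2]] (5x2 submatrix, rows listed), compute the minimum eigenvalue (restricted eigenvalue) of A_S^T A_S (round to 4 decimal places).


A_S^T A_S = [[14, -11], [-11, 26]].
trace = 40.
det = 243.
disc = trace^2 - 4*det = 1600 - 4*243 = 628.
sqrt(628) ≈ 25.059928.
lam_min = (40 - sqrt(628))/2 ≈ (40 - 25.059928)/2 = 7.470036 ≈ 7.4700.

7.4700


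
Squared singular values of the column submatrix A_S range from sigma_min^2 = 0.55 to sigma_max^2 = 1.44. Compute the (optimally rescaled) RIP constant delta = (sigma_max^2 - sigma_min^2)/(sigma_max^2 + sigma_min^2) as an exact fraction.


lambda_max - lambda_min = 1.44 - 0.55 = 0.89.
lambda_max + lambda_min = 1.44 + 0.55 = 1.99.
delta = 0.89/1.99 = 89/199.

89/199


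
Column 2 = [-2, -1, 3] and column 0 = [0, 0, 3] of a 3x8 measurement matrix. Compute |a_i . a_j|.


Inner product: -2*0 + -1*0 + 3*3
Products: [0, 0, 9]
Sum = 9.
|dot| = 9.

9


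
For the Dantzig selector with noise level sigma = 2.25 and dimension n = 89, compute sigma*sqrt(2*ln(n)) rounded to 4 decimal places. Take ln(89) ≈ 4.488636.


ln(89) ≈ 4.488636.
2*ln(n) ≈ 8.977272.
sqrt(2*ln(n)) ≈ sqrt(8.977272) ≈ 2.99621.
threshold ≈ 2.25*2.99621 = 6.7414725 ≈ 6.7415.

6.7415


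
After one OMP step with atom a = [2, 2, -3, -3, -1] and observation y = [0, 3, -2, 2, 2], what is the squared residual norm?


a^T a = 27.
a^T y = 4.
coeff = 4/27 = 4/27.
||r||^2 = 551/27.

551/27


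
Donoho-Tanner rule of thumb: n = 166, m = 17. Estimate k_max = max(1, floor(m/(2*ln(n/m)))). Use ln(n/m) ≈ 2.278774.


n/m = 166/17.
ln(n/m) ≈ 2.278774.
2*ln(n/m) ≈ 4.557548.
m/(2*ln(n/m)) ≈ 17/4.557548 ≈ 3.7301.
floor = 3.
k_max = max(1, 3) = 3.

3


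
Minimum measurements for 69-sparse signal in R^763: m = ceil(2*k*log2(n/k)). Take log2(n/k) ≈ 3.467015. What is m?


log2(n/k) = log2(763/69) ≈ 3.467015.
2*k*log2(n/k) ≈ 2*69*3.467015 = 478.44807.
m = ceil(478.44807) = 479.

479


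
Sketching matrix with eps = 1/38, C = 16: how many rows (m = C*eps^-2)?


1/eps = 38.
(1/eps)^2 = 1444.
m = 16*1444 = 23104.

23104


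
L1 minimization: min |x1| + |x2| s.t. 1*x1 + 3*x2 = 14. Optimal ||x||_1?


Axis intercepts:
  x1 = 14, x2 = 0: L1 = 14
  x1 = 0, x2 = 14/3: L1 = 14/3
x* = (0, 14/3)
||x*||_1 = 14/3.

14/3


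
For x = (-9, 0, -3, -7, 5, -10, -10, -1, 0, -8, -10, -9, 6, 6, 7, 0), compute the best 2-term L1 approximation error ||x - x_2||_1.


Sorted |x_i| descending: [10, 10, 10, 9, 9, 8, 7, 7, 6, 6, 5, 3, 1, 0, 0, 0]
Keep top 2: [10, 10]
Tail entries: [10, 9, 9, 8, 7, 7, 6, 6, 5, 3, 1, 0, 0, 0]
L1 error = sum of tail = 71.

71


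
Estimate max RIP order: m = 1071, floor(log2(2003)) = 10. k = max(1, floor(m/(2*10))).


floor(log2(2003)) = 10.
2*10 = 20.
m/(2*floor(log2(n))) = 1071/20 ≈ 53.55.
floor = 53.
k = max(1, 53) = 53.

53


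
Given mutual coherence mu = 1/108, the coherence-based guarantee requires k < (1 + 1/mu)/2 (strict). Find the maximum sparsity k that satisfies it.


1/mu = 108.
1 + 1/mu = 109.
(1 + 1/mu)/2 = 54.5 is not an integer, so k_max = floor(54.5) = 54.

54


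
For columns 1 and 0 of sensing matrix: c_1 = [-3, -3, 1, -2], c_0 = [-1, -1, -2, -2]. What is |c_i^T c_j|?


Inner product: -3*-1 + -3*-1 + 1*-2 + -2*-2
Products: [3, 3, -2, 4]
Sum = 8.
|dot| = 8.

8


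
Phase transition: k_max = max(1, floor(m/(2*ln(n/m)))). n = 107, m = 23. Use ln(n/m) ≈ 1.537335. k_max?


n/m = 107/23.
ln(n/m) ≈ 1.537335.
2*ln(n/m) ≈ 3.07467.
m/(2*ln(n/m)) ≈ 23/3.07467 ≈ 7.4805.
floor = 7.
k_max = max(1, 7) = 7.

7


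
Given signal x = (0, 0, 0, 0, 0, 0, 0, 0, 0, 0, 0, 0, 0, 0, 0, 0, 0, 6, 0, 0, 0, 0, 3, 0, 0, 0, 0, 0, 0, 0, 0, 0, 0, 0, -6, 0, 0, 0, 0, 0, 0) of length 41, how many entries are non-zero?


Non-zero positions: [17, 22, 34].
Sparsity = 3.

3


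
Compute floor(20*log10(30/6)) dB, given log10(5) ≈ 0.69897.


||x||/||e|| = 30/6 = 5.
log10(5) ≈ 0.69897.
20*log10(||x||/||e||) ≈ 20*0.69897 = 13.9794.
floor(13.9794) = 13.

13


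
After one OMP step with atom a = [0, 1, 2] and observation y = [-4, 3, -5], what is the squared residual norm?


a^T a = 5.
a^T y = -7.
coeff = -7/5 = -7/5.
||r||^2 = 201/5.

201/5


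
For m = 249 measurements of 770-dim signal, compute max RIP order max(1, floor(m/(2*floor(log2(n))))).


floor(log2(770)) = 9.
2*9 = 18.
m/(2*floor(log2(n))) = 249/18 ≈ 13.8333.
floor = 13.
k = max(1, 13) = 13.

13


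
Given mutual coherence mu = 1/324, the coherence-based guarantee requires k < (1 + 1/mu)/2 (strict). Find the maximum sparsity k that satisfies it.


1/mu = 324.
1 + 1/mu = 325.
(1 + 1/mu)/2 = 162.5 is not an integer, so k_max = floor(162.5) = 162.

162


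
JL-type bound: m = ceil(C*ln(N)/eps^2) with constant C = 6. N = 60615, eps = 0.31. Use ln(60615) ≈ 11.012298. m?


ln(60615) ≈ 11.012298.
eps^2 = 0.31^2 = 0.0961.
C*ln(N)/eps^2 ≈ 6*11.012298/0.0961 ≈ 687.5524.
m = ceil(687.5524) = 688.

688


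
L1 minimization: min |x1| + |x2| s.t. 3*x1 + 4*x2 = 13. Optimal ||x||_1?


Axis intercepts:
  x1 = 13/3, x2 = 0: L1 = 13/3
  x1 = 0, x2 = 13/4: L1 = 13/4
x* = (0, 13/4)
||x*||_1 = 13/4.

13/4


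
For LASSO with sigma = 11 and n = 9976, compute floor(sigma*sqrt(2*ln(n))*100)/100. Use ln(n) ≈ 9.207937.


ln(9976) ≈ 9.207937.
2*ln(n) ≈ 18.415874.
sqrt(2*ln(n)) ≈ sqrt(18.415874) ≈ 4.291372.
lambda ≈ 11*4.291372 = 47.205092.
floor(lambda*100)/100 = 47.20.

47.20


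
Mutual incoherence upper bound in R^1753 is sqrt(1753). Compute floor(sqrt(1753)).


41^2 = 1681 <= 1753 < 1764 = 42^2, so 41 <= sqrt(1753) < 42.
floor(sqrt(1753)) = 41.

41


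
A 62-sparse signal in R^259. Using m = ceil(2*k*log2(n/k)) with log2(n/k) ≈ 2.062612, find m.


log2(n/k) = log2(259/62) ≈ 2.062612.
2*k*log2(n/k) ≈ 2*62*2.062612 = 255.763888.
m = ceil(255.763888) = 256.

256


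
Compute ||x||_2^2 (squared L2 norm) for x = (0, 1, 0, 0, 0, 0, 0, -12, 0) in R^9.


Non-zero entries: [(1, 1), (7, -12)]
Squares: [1, 144]
||x||_2^2 = sum = 145.

145


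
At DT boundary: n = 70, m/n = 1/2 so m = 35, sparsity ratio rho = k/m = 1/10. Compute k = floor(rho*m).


m = 1/2*70 = 35.
rho = 1/10.
rho*m = 1/10*35 = 3.5.
k = floor(3.5) = 3.

3


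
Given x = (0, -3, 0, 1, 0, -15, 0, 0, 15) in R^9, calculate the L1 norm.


Non-zero entries: [(1, -3), (3, 1), (5, -15), (8, 15)]
Absolute values: [3, 1, 15, 15]
||x||_1 = sum = 34.

34


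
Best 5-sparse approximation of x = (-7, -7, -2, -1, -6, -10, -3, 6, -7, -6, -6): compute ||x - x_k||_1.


Sorted |x_i| descending: [10, 7, 7, 7, 6, 6, 6, 6, 3, 2, 1]
Keep top 5: [10, 7, 7, 7, 6]
Tail entries: [6, 6, 6, 3, 2, 1]
L1 error = sum of tail = 24.

24


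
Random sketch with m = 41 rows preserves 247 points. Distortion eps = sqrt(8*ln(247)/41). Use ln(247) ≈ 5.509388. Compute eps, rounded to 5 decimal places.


ln(247) ≈ 5.509388.
8*ln(N)/m ≈ 8*5.509388/41 ≈ 1.07500254.
eps = sqrt(1.07500254) ≈ 1.0368233 ≈ 1.03682.

1.03682


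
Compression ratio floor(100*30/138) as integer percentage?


100*m/n = 100*30/138 ≈ 21.7391.
floor = 21.

21


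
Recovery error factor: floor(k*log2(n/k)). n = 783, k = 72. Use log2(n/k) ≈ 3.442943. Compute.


log2(n/k) = log2(783/72) ≈ 3.442943.
k*log2(n/k) ≈ 72*3.442943 = 247.891896.
floor(247.891896) = 247.

247


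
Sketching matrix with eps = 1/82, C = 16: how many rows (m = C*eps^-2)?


1/eps = 82.
(1/eps)^2 = 6724.
m = 16*6724 = 107584.

107584


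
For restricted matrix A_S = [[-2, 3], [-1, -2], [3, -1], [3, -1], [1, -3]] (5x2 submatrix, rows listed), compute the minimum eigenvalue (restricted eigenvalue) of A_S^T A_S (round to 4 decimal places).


A_S^T A_S = [[24, -13], [-13, 24]].
trace = 48.
det = 407.
disc = trace^2 - 4*det = 2304 - 4*407 = 676.
sqrt(676) = 26.
lam_min = (48 - 26)/2 = 11 = 11.0000.

11.0000


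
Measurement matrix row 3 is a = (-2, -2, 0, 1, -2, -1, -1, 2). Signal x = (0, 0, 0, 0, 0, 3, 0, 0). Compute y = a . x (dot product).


Non-zero terms: ['-1*3']
Products: [-3]
y = sum = -3.

-3


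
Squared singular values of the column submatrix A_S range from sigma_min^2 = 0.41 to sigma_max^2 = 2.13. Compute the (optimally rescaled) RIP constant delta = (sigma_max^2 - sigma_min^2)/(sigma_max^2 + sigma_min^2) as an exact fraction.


lambda_max - lambda_min = 2.13 - 0.41 = 1.72.
lambda_max + lambda_min = 2.13 + 0.41 = 2.54.
delta = 1.72/2.54 = 172/254 = 86/127.

86/127


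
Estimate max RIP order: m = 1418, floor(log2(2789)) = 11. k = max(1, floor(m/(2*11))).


floor(log2(2789)) = 11.
2*11 = 22.
m/(2*floor(log2(n))) = 1418/22 ≈ 64.4545.
floor = 64.
k = max(1, 64) = 64.

64


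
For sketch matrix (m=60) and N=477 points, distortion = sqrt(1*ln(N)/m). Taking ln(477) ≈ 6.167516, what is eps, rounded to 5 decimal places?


ln(477) ≈ 6.167516.
1*ln(N)/m ≈ 1*6.167516/60 ≈ 0.10279193.
eps = sqrt(0.10279193) ≈ 0.3206118 ≈ 0.32061.

0.32061


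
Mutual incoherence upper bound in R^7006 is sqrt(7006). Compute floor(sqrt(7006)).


83^2 = 6889 <= 7006 < 7056 = 84^2, so 83 <= sqrt(7006) < 84.
floor(sqrt(7006)) = 83.

83


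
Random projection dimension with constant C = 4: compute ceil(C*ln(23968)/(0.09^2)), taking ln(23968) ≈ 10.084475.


ln(23968) ≈ 10.084475.
eps^2 = 0.09^2 = 0.0081.
C*ln(N)/eps^2 ≈ 4*10.084475/0.0081 ≈ 4979.9877.
m = ceil(4979.9877) = 4980.

4980


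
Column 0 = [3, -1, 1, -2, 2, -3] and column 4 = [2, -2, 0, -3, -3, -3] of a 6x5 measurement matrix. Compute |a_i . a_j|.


Inner product: 3*2 + -1*-2 + 1*0 + -2*-3 + 2*-3 + -3*-3
Products: [6, 2, 0, 6, -6, 9]
Sum = 17.
|dot| = 17.

17


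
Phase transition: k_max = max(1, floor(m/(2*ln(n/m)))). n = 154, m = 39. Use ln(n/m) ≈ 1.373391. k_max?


n/m = 154/39.
ln(n/m) ≈ 1.373391.
2*ln(n/m) ≈ 2.746782.
m/(2*ln(n/m)) ≈ 39/2.746782 ≈ 14.1984.
floor = 14.
k_max = max(1, 14) = 14.

14


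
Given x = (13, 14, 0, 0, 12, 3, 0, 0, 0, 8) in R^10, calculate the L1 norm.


Non-zero entries: [(0, 13), (1, 14), (4, 12), (5, 3), (9, 8)]
Absolute values: [13, 14, 12, 3, 8]
||x||_1 = sum = 50.

50


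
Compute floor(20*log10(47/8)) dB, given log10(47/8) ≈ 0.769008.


||x||/||e|| = 47/8.
log10(47/8) ≈ 0.769008.
20*log10(||x||/||e||) ≈ 20*0.769008 = 15.38016.
floor(15.38016) = 15.

15


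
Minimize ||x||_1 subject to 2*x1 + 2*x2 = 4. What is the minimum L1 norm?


Axis intercepts:
  x1 = 2, x2 = 0: L1 = 2
  x1 = 0, x2 = 2: L1 = 2
x* = (2, 0)
||x*||_1 = 2.

2


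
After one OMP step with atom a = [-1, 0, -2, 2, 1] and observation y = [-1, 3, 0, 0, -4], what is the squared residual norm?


a^T a = 10.
a^T y = -3.
coeff = -3/10 = -3/10.
||r||^2 = 251/10.

251/10


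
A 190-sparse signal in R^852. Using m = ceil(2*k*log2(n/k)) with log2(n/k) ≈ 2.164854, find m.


log2(n/k) = log2(852/190) ≈ 2.164854.
2*k*log2(n/k) ≈ 2*190*2.164854 = 822.64452.
m = ceil(822.64452) = 823.

823


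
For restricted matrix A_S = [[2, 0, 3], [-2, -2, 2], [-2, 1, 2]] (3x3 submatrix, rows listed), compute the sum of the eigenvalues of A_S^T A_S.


Sum of eigenvalues of A_S^T A_S = trace(A_S^T A_S) = sum of squared column norms of A_S.
A_S^T A_S diagonal: [12, 5, 17].
trace = 12 + 5 + 17 = 34.

34


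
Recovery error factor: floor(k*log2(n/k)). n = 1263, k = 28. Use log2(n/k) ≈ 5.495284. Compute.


log2(n/k) = log2(1263/28) ≈ 5.495284.
k*log2(n/k) ≈ 28*5.495284 = 153.867952.
floor(153.867952) = 153.

153


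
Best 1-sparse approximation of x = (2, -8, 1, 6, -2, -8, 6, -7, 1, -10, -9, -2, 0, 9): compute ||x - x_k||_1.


Sorted |x_i| descending: [10, 9, 9, 8, 8, 7, 6, 6, 2, 2, 2, 1, 1, 0]
Keep top 1: [10]
Tail entries: [9, 9, 8, 8, 7, 6, 6, 2, 2, 2, 1, 1, 0]
L1 error = sum of tail = 61.

61


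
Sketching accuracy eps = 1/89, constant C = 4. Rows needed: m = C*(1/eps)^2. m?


1/eps = 89.
(1/eps)^2 = 7921.
m = 4*7921 = 31684.

31684


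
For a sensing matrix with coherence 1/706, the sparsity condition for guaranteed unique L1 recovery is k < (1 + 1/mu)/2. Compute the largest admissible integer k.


1/mu = 706.
1 + 1/mu = 707.
(1 + 1/mu)/2 = 353.5 is not an integer, so k_max = floor(353.5) = 353.

353


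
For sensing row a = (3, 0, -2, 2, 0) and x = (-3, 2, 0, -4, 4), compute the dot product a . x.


Non-zero terms: ['3*-3', '0*2', '2*-4', '0*4']
Products: [-9, 0, -8, 0]
y = sum = -17.

-17


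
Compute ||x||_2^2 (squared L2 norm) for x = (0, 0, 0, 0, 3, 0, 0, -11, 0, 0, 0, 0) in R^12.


Non-zero entries: [(4, 3), (7, -11)]
Squares: [9, 121]
||x||_2^2 = sum = 130.

130


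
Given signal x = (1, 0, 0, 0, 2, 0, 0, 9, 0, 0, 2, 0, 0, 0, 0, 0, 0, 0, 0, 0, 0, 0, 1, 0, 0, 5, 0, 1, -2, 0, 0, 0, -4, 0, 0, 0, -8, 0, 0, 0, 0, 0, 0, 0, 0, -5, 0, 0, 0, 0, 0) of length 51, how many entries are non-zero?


Non-zero positions: [0, 4, 7, 10, 22, 25, 27, 28, 32, 36, 45].
Sparsity = 11.

11


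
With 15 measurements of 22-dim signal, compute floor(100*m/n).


100*m/n = 100*15/22 ≈ 68.1818.
floor = 68.

68


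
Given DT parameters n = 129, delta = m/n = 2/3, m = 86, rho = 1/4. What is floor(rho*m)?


m = 2/3*129 = 86.
rho = 1/4.
rho*m = 1/4*86 = 21.5.
k = floor(21.5) = 21.

21


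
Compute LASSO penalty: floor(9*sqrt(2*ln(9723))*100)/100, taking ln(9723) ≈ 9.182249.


ln(9723) ≈ 9.182249.
2*ln(n) ≈ 18.364498.
sqrt(2*ln(n)) ≈ sqrt(18.364498) ≈ 4.285382.
lambda ≈ 9*4.285382 = 38.568438.
floor(lambda*100)/100 = 38.56.

38.56


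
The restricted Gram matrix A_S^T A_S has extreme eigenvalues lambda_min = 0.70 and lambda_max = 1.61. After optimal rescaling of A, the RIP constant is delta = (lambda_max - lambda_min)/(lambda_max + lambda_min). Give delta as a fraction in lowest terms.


lambda_max - lambda_min = 1.61 - 0.70 = 0.91.
lambda_max + lambda_min = 1.61 + 0.70 = 2.31.
delta = 0.91/2.31 = 91/231 = 13/33.

13/33


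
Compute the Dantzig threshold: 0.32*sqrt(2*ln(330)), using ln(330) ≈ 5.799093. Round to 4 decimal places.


ln(330) ≈ 5.799093.
2*ln(n) ≈ 11.598186.
sqrt(2*ln(n)) ≈ sqrt(11.598186) ≈ 3.405611.
threshold ≈ 0.32*3.405611 = 1.08979552 ≈ 1.0898.

1.0898


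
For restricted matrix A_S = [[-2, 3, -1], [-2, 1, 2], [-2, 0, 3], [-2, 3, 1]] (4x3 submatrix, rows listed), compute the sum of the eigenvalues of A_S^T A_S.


Sum of eigenvalues of A_S^T A_S = trace(A_S^T A_S) = sum of squared column norms of A_S.
A_S^T A_S diagonal: [16, 19, 15].
trace = 16 + 19 + 15 = 50.

50


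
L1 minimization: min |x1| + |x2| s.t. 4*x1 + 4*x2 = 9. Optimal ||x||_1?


Axis intercepts:
  x1 = 9/4, x2 = 0: L1 = 9/4
  x1 = 0, x2 = 9/4: L1 = 9/4
x* = (9/4, 0)
||x*||_1 = 9/4.

9/4


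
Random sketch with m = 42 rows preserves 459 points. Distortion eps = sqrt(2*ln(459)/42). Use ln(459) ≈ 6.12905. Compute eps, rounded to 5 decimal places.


ln(459) ≈ 6.12905.
2*ln(N)/m ≈ 2*6.12905/42 ≈ 0.29185952.
eps = sqrt(0.29185952) ≈ 0.5402402 ≈ 0.54024.

0.54024


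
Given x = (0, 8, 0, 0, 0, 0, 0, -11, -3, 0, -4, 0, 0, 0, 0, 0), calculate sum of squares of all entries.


Non-zero entries: [(1, 8), (7, -11), (8, -3), (10, -4)]
Squares: [64, 121, 9, 16]
||x||_2^2 = sum = 210.

210


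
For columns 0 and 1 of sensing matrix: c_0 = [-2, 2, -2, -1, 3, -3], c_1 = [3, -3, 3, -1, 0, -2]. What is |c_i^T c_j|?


Inner product: -2*3 + 2*-3 + -2*3 + -1*-1 + 3*0 + -3*-2
Products: [-6, -6, -6, 1, 0, 6]
Sum = -11.
|dot| = 11.

11


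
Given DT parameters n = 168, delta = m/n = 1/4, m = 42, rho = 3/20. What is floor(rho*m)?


m = 1/4*168 = 42.
rho = 3/20.
rho*m = 3/20*42 = 6.3.
k = floor(6.3) = 6.

6


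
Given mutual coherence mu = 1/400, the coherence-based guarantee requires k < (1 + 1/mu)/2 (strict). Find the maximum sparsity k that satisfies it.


1/mu = 400.
1 + 1/mu = 401.
(1 + 1/mu)/2 = 200.5 is not an integer, so k_max = floor(200.5) = 200.

200


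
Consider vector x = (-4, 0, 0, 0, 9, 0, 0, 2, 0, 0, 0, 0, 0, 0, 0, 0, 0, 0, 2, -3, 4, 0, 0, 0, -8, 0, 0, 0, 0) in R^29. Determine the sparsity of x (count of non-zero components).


Non-zero positions: [0, 4, 7, 18, 19, 20, 24].
Sparsity = 7.

7


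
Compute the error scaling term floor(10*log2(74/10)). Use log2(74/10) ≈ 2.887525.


log2(n/k) = log2(74/10) ≈ 2.887525.
k*log2(n/k) ≈ 10*2.887525 = 28.87525.
floor(28.87525) = 28.

28


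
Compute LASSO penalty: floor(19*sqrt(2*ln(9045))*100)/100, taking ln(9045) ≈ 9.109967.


ln(9045) ≈ 9.109967.
2*ln(n) ≈ 18.219934.
sqrt(2*ln(n)) ≈ sqrt(18.219934) ≈ 4.268481.
lambda ≈ 19*4.268481 = 81.101139.
floor(lambda*100)/100 = 81.10.

81.10


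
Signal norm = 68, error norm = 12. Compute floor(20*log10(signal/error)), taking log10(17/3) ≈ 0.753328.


||x||/||e|| = 68/12 = 17/3.
log10(17/3) ≈ 0.753328.
20*log10(||x||/||e||) ≈ 20*0.753328 = 15.06656.
floor(15.06656) = 15.

15


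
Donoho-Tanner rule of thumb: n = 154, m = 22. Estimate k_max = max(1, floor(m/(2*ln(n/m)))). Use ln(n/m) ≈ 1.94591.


n/m = 154/22 = 7.
ln(n/m) ≈ 1.94591.
2*ln(n/m) ≈ 3.89182.
m/(2*ln(n/m)) ≈ 22/3.89182 ≈ 5.6529.
floor = 5.
k_max = max(1, 5) = 5.

5


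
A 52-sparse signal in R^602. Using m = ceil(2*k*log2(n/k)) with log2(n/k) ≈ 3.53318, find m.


log2(n/k) = log2(602/52) ≈ 3.53318.
2*k*log2(n/k) ≈ 2*52*3.53318 = 367.45072.
m = ceil(367.45072) = 368.

368


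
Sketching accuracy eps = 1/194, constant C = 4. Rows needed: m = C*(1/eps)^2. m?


1/eps = 194.
(1/eps)^2 = 37636.
m = 4*37636 = 150544.

150544


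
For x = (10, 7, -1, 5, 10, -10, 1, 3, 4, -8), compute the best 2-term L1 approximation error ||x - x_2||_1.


Sorted |x_i| descending: [10, 10, 10, 8, 7, 5, 4, 3, 1, 1]
Keep top 2: [10, 10]
Tail entries: [10, 8, 7, 5, 4, 3, 1, 1]
L1 error = sum of tail = 39.

39


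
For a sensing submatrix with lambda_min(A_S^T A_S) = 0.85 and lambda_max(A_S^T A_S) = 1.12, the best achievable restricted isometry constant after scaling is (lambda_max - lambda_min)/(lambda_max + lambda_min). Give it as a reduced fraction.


lambda_max - lambda_min = 1.12 - 0.85 = 0.27.
lambda_max + lambda_min = 1.12 + 0.85 = 1.97.
delta = 0.27/1.97 = 27/197.

27/197


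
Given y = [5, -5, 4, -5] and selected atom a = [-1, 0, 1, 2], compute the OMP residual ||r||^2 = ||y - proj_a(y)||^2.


a^T a = 6.
a^T y = -11.
coeff = -11/6 = -11/6.
||r||^2 = 425/6.

425/6


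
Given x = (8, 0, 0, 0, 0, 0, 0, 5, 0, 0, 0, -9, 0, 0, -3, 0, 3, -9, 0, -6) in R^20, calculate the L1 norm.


Non-zero entries: [(0, 8), (7, 5), (11, -9), (14, -3), (16, 3), (17, -9), (19, -6)]
Absolute values: [8, 5, 9, 3, 3, 9, 6]
||x||_1 = sum = 43.

43


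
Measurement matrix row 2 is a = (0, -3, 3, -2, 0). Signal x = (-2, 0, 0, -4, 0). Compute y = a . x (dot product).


Non-zero terms: ['0*-2', '-2*-4']
Products: [0, 8]
y = sum = 8.

8


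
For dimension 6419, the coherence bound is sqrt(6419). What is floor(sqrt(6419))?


80^2 = 6400 <= 6419 < 6561 = 81^2, so 80 <= sqrt(6419) < 81.
floor(sqrt(6419)) = 80.

80


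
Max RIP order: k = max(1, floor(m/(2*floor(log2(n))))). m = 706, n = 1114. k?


floor(log2(1114)) = 10.
2*10 = 20.
m/(2*floor(log2(n))) = 706/20 ≈ 35.3.
floor = 35.
k = max(1, 35) = 35.

35


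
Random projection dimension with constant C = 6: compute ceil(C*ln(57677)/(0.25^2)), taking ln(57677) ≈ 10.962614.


ln(57677) ≈ 10.962614.
eps^2 = 0.25^2 = 0.0625.
C*ln(N)/eps^2 ≈ 6*10.962614/0.0625 ≈ 1052.4109.
m = ceil(1052.4109) = 1053.

1053


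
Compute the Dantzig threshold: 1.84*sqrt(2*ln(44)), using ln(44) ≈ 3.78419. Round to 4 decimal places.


ln(44) ≈ 3.78419.
2*ln(n) ≈ 7.56838.
sqrt(2*ln(n)) ≈ sqrt(7.56838) ≈ 2.751069.
threshold ≈ 1.84*2.751069 = 5.06196696 ≈ 5.0620.

5.0620


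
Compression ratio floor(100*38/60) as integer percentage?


100*m/n = 100*38/60 ≈ 63.3333.
floor = 63.

63


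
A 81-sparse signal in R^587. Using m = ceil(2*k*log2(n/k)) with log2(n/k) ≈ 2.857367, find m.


log2(n/k) = log2(587/81) ≈ 2.857367.
2*k*log2(n/k) ≈ 2*81*2.857367 = 462.893454.
m = ceil(462.893454) = 463.

463


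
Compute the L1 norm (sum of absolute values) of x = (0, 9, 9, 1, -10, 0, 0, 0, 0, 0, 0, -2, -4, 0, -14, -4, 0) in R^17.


Non-zero entries: [(1, 9), (2, 9), (3, 1), (4, -10), (11, -2), (12, -4), (14, -14), (15, -4)]
Absolute values: [9, 9, 1, 10, 2, 4, 14, 4]
||x||_1 = sum = 53.

53


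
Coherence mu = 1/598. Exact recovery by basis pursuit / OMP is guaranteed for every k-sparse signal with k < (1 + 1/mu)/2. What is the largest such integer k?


1/mu = 598.
1 + 1/mu = 599.
(1 + 1/mu)/2 = 299.5 is not an integer, so k_max = floor(299.5) = 299.

299


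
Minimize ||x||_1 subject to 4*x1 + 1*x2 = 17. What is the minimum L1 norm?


Axis intercepts:
  x1 = 17/4, x2 = 0: L1 = 17/4
  x1 = 0, x2 = 17: L1 = 17
x* = (17/4, 0)
||x*||_1 = 17/4.

17/4


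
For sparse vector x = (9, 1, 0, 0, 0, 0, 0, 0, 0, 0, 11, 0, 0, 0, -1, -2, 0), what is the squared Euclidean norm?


Non-zero entries: [(0, 9), (1, 1), (10, 11), (14, -1), (15, -2)]
Squares: [81, 1, 121, 1, 4]
||x||_2^2 = sum = 208.

208


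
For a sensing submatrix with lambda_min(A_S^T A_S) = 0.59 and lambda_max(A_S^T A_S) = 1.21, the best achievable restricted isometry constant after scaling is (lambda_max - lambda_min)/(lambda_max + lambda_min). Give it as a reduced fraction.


lambda_max - lambda_min = 1.21 - 0.59 = 0.62.
lambda_max + lambda_min = 1.21 + 0.59 = 1.80.
delta = 0.62/1.80 = 62/180 = 31/90.

31/90


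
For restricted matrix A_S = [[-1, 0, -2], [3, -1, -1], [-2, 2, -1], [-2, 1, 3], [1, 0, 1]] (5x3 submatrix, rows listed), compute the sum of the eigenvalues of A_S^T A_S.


Sum of eigenvalues of A_S^T A_S = trace(A_S^T A_S) = sum of squared column norms of A_S.
A_S^T A_S diagonal: [19, 6, 16].
trace = 19 + 6 + 16 = 41.

41


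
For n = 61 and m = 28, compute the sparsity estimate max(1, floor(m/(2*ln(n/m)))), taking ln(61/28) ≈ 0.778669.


n/m = 61/28.
ln(n/m) ≈ 0.778669.
2*ln(n/m) ≈ 1.557338.
m/(2*ln(n/m)) ≈ 28/1.557338 ≈ 17.9794.
floor = 17.
k_max = max(1, 17) = 17.

17


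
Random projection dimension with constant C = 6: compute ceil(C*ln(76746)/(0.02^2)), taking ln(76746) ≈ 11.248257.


ln(76746) ≈ 11.248257.
eps^2 = 0.02^2 = 0.0004.
C*ln(N)/eps^2 ≈ 6*11.248257/0.0004 ≈ 168723.855.
m = ceil(168723.855) = 168724.

168724


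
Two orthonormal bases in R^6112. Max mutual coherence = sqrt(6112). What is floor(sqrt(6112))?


78^2 = 6084 <= 6112 < 6241 = 79^2, so 78 <= sqrt(6112) < 79.
floor(sqrt(6112)) = 78.

78


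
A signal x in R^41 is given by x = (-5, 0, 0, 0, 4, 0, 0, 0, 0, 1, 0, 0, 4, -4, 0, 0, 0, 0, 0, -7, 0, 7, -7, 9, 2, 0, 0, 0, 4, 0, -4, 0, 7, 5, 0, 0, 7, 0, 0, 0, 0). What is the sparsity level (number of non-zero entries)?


Non-zero positions: [0, 4, 9, 12, 13, 19, 21, 22, 23, 24, 28, 30, 32, 33, 36].
Sparsity = 15.

15


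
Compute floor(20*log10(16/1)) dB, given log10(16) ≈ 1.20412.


||x||/||e|| = 16/1 = 16.
log10(16) ≈ 1.20412.
20*log10(||x||/||e||) ≈ 20*1.20412 = 24.0824.
floor(24.0824) = 24.

24


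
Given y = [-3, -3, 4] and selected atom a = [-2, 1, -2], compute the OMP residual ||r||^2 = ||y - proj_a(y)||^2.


a^T a = 9.
a^T y = -5.
coeff = -5/9 = -5/9.
||r||^2 = 281/9.

281/9


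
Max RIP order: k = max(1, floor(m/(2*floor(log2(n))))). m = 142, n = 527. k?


floor(log2(527)) = 9.
2*9 = 18.
m/(2*floor(log2(n))) = 142/18 ≈ 7.8889.
floor = 7.
k = max(1, 7) = 7.

7


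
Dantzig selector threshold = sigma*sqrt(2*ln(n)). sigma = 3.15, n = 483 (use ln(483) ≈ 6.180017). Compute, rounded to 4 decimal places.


ln(483) ≈ 6.180017.
2*ln(n) ≈ 12.360034.
sqrt(2*ln(n)) ≈ sqrt(12.360034) ≈ 3.515684.
threshold ≈ 3.15*3.515684 = 11.0744046 ≈ 11.0744.

11.0744


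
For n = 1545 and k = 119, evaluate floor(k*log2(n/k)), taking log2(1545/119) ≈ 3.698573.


log2(n/k) = log2(1545/119) ≈ 3.698573.
k*log2(n/k) ≈ 119*3.698573 = 440.130187.
floor(440.130187) = 440.

440


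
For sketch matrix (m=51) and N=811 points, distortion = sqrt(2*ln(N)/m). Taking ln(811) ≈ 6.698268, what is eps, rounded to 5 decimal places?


ln(811) ≈ 6.698268.
2*ln(N)/m ≈ 2*6.698268/51 ≈ 0.26267718.
eps = sqrt(0.26267718) ≈ 0.5125204 ≈ 0.51252.

0.51252


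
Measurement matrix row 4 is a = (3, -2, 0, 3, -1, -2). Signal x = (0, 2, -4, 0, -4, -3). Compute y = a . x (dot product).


Non-zero terms: ['-2*2', '0*-4', '-1*-4', '-2*-3']
Products: [-4, 0, 4, 6]
y = sum = 6.

6


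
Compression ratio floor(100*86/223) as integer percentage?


100*m/n = 100*86/223 ≈ 38.565.
floor = 38.

38


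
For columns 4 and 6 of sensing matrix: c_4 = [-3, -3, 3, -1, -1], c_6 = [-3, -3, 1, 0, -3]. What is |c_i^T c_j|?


Inner product: -3*-3 + -3*-3 + 3*1 + -1*0 + -1*-3
Products: [9, 9, 3, 0, 3]
Sum = 24.
|dot| = 24.

24


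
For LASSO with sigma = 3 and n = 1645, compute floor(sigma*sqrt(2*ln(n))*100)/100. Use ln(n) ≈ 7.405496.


ln(1645) ≈ 7.405496.
2*ln(n) ≈ 14.810992.
sqrt(2*ln(n)) ≈ sqrt(14.810992) ≈ 3.848505.
lambda ≈ 3*3.848505 = 11.545515.
floor(lambda*100)/100 = 11.54.

11.54


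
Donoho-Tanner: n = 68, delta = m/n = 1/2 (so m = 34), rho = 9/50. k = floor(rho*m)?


m = 1/2*68 = 34.
rho = 9/50.
rho*m = 9/50*34 = 6.12.
k = floor(6.12) = 6.

6


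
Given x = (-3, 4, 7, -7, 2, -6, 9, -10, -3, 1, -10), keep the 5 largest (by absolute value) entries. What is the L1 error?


Sorted |x_i| descending: [10, 10, 9, 7, 7, 6, 4, 3, 3, 2, 1]
Keep top 5: [10, 10, 9, 7, 7]
Tail entries: [6, 4, 3, 3, 2, 1]
L1 error = sum of tail = 19.

19


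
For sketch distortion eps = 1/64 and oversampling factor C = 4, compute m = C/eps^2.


1/eps = 64.
(1/eps)^2 = 4096.
m = 4*4096 = 16384.

16384


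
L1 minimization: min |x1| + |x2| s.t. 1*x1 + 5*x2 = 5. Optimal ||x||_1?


Axis intercepts:
  x1 = 5, x2 = 0: L1 = 5
  x1 = 0, x2 = 1: L1 = 1
x* = (0, 1)
||x*||_1 = 1.

1


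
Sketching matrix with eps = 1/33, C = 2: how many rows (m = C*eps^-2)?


1/eps = 33.
(1/eps)^2 = 1089.
m = 2*1089 = 2178.

2178


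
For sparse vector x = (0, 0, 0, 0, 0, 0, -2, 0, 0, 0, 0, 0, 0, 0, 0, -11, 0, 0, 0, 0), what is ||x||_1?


Non-zero entries: [(6, -2), (15, -11)]
Absolute values: [2, 11]
||x||_1 = sum = 13.

13


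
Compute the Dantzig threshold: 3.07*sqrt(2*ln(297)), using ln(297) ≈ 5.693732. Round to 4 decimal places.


ln(297) ≈ 5.693732.
2*ln(n) ≈ 11.387464.
sqrt(2*ln(n)) ≈ sqrt(11.387464) ≈ 3.374532.
threshold ≈ 3.07*3.374532 = 10.35981324 ≈ 10.3598.

10.3598


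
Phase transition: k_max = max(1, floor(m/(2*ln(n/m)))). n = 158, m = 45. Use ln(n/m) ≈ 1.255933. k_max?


n/m = 158/45.
ln(n/m) ≈ 1.255933.
2*ln(n/m) ≈ 2.511866.
m/(2*ln(n/m)) ≈ 45/2.511866 ≈ 17.915.
floor = 17.
k_max = max(1, 17) = 17.

17


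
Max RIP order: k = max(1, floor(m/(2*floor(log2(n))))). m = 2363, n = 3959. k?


floor(log2(3959)) = 11.
2*11 = 22.
m/(2*floor(log2(n))) = 2363/22 ≈ 107.4091.
floor = 107.
k = max(1, 107) = 107.

107


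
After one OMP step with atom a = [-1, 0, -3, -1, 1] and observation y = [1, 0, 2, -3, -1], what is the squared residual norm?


a^T a = 12.
a^T y = -5.
coeff = -5/12 = -5/12.
||r||^2 = 155/12.

155/12


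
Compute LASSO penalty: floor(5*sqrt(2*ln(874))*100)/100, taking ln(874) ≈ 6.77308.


ln(874) ≈ 6.77308.
2*ln(n) ≈ 13.54616.
sqrt(2*ln(n)) ≈ sqrt(13.54616) ≈ 3.680511.
lambda ≈ 5*3.680511 = 18.402555.
floor(lambda*100)/100 = 18.40.

18.40


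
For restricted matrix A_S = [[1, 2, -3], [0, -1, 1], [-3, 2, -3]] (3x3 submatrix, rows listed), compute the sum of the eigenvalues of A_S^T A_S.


Sum of eigenvalues of A_S^T A_S = trace(A_S^T A_S) = sum of squared column norms of A_S.
A_S^T A_S diagonal: [10, 9, 19].
trace = 10 + 9 + 19 = 38.

38


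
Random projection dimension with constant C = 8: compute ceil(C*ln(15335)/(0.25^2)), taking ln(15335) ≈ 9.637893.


ln(15335) ≈ 9.637893.
eps^2 = 0.25^2 = 0.0625.
C*ln(N)/eps^2 ≈ 8*9.637893/0.0625 ≈ 1233.6503.
m = ceil(1233.6503) = 1234.

1234
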